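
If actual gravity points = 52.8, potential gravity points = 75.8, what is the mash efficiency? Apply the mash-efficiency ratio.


efficiency = actual / potential × 100
efficiency = 52.8 / 75.8 × 100

69.6570 %


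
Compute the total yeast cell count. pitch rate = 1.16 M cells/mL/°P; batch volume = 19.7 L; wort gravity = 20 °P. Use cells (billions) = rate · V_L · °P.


cells = 1.16 · 19.7 · 20

457.0400 billion cells


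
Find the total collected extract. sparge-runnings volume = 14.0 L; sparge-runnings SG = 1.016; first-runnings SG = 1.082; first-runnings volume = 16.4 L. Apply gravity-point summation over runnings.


total = Σ (SG_i − 1)·1000·V_i
first = (1.082 − 1)·1000·16.4 = 1344.8000
sparge = (1.016 − 1)·1000·14.0 = 224.0000
total = 1344.8000 + 224.0000

1568.8000 gravity·L


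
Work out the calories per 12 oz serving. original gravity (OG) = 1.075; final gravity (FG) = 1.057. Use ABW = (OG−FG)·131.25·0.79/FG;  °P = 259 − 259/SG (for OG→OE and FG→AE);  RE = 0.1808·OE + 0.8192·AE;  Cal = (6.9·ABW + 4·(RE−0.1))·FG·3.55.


ABW = (1.075 − 1.057)·131.25·0.79/1.057 = 1.7657
OE = 259 − 259/1.075 = 18.0698 °P
AE = 259 − 259/1.057 = 13.9669 °P
RE = 0.1808·18.0698 + 0.8192·13.9669 = 14.7087 °P
Cal = (6.9·1.7657 + 4·(14.7087−0.1))·1.057·3.55

264.9845 kcal


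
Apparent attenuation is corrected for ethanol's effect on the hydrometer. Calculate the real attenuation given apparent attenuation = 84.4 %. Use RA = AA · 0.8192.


RA = 84.4 · 0.8192

69.1405 %


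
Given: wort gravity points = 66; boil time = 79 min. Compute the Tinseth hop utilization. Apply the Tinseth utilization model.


U = 1.65·0.000125^(GP/1000) · (1 − e^(−0.04·t))/4.15
bigness = 1.65·0.000125^(66/1000) = 0.9118
boil_factor = (1 − e^(−0.04·79))/4.15 = 0.2307
U = 0.9118 · 0.2307

0.2104


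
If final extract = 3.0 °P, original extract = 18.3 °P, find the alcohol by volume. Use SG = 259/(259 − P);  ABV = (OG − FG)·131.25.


OG = 259/(259 − 18.3) = 1.0760
FG = 259/(259 − 3.0) = 1.0117
ABV = (1.0760 − 1.0117)·131.25

8.4406 % ABV


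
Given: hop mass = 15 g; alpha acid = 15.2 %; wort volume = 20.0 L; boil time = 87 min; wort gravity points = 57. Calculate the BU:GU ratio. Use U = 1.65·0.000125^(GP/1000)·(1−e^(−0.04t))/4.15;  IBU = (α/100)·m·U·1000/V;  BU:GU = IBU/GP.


U = 1.65·0.000125^(57/1000)·(1−e^(−0.04·87))/4.15 = 0.2309
IBU = (15.2/100)·15·0.2309·1000/20.0 = 26.3193
BU:GU = 26.3193/57

0.4617


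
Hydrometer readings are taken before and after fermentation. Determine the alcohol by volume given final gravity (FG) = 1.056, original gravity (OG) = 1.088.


ABV = (OG − FG) · 131.25
ABV = (1.088 − 1.056) · 131.25

4.2000 % ABV


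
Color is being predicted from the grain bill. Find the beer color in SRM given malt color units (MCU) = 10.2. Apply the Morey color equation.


SRM = 1.4922 · MCU^0.6859
SRM = 1.4922 · 10.2^0.6859

7.3388 SRM


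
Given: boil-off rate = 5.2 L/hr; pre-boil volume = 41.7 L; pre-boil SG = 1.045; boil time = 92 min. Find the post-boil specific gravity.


V_post = V_pre − rate·(t/60);  SG_post = 1 + (SG_pre−1)·V_pre/V_post
V_post = 41.7 − 5.2·(92/60) = 33.7267
SG_post = 1 + (1.045 − 1)·41.7/33.7267

1.0556


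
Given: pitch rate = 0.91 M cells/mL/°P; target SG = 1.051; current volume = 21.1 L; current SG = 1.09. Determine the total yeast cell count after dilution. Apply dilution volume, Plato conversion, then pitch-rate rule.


V_w = V·((SG_c−1)/(SG_t−1)−1);  °P = 259 − 259/SG_t;  cells = rate·(V+V_w)·°P
V_w = 21.1·((1.09−1)/(1.051−1)−1) = 16.1353
V_final = 21.1 + 16.1353 = 37.2353
°P = 259 − 259/1.051 = 12.5680
cells = 0.91·37.2353·12.5680

425.8566 billion cells


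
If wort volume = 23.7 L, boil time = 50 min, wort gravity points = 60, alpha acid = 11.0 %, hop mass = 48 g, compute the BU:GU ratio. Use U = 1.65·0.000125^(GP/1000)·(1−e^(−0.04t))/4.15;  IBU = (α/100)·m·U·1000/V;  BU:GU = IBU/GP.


U = 1.65·0.000125^(60/1000)·(1−e^(−0.04·50))/4.15 = 0.2005
IBU = (11.0/100)·48·0.2005·1000/23.7 = 44.6667
BU:GU = 44.6667/60

0.7444


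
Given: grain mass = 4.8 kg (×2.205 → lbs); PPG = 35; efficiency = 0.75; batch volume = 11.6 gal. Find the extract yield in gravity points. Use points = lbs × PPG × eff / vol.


lbs = 4.8 × 2.205 = 10.5840
points = 10.5840 × 35 × 0.75 / 11.6

23.9509 points


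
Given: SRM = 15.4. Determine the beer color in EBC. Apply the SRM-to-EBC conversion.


EBC = SRM · 1.97
EBC = 15.4 · 1.97

30.3380 EBC


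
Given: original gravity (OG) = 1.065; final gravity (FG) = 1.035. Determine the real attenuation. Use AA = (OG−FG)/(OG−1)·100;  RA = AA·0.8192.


AA = (1.065 − 1.035)/(1.065 − 1)·100 = 46.1538
RA = 46.1538·0.8192

37.8092 %


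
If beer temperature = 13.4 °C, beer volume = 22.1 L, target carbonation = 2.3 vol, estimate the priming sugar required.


residual = 14.695·(0.01821 + 0.09011·e^(−0.04·T));  sugar = (target − residual)·4.0·V
residual = 14.695·(0.01821 + 0.09011·e^(−0.04·13.4)) = 1.0423
sugar = (2.3 − 1.0423)·4.0·22.1

111.1768 g


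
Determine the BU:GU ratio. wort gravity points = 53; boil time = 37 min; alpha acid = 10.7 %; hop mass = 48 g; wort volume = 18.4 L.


U = 1.65·0.000125^(GP/1000)·(1−e^(−0.04t))/4.15;  IBU = (α/100)·m·U·1000/V;  BU:GU = IBU/GP
U = 1.65·0.000125^(53/1000)·(1−e^(−0.04·37))/4.15 = 0.1907
IBU = (10.7/100)·48·0.1907·1000/18.4 = 53.2354
BU:GU = 53.2354/53

1.0044


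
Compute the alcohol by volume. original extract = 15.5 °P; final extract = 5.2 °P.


SG = 259/(259 − P);  ABV = (OG − FG)·131.25
OG = 259/(259 − 15.5) = 1.0637
FG = 259/(259 − 5.2) = 1.0205
ABV = (1.0637 − 1.0205)·131.25

5.6656 % ABV


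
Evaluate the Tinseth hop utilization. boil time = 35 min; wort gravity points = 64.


U = 1.65·0.000125^(GP/1000) · (1 − e^(−0.04·t))/4.15
bigness = 1.65·0.000125^(64/1000) = 0.9283
boil_factor = (1 − e^(−0.04·35))/4.15 = 0.1815
U = 0.9283 · 0.1815

0.1685


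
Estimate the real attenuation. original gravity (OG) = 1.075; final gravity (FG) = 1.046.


AA = (OG−FG)/(OG−1)·100;  RA = AA·0.8192
AA = (1.075 − 1.046)/(1.075 − 1)·100 = 38.6667
RA = 38.6667·0.8192

31.6757 %


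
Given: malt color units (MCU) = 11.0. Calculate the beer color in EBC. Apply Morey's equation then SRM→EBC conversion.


SRM = 1.4922·MCU^0.6859;  EBC = SRM·1.97
SRM = 1.4922·11.0^0.6859 = 7.7289
EBC = 7.7289·1.97

15.2260 EBC


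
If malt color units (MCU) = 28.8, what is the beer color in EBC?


SRM = 1.4922·MCU^0.6859;  EBC = SRM·1.97
SRM = 1.4922·28.8^0.6859 = 14.9563
EBC = 14.9563·1.97

29.4639 EBC


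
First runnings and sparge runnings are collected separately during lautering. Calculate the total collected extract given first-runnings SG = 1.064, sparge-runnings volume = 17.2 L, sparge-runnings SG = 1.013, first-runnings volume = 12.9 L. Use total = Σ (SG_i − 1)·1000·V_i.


first = (1.064 − 1)·1000·12.9 = 825.6000
sparge = (1.013 − 1)·1000·17.2 = 223.6000
total = 825.6000 + 223.6000

1049.2000 gravity·L


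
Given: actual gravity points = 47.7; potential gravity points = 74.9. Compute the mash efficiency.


efficiency = actual / potential × 100
efficiency = 47.7 / 74.9 × 100

63.6849 %


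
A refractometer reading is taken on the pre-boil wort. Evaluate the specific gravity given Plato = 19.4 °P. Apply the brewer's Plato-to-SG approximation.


SG = 259/(259 − P)
SG = 259/(259 − 19.4)

1.0810


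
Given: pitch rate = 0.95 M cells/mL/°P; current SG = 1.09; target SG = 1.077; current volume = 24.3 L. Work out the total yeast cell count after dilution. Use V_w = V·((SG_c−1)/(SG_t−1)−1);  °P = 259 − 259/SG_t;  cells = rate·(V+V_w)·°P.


V_w = 24.3·((1.09−1)/(1.077−1)−1) = 4.1026
V_final = 24.3 + 4.1026 = 28.4026
°P = 259 − 259/1.077 = 18.5172
cells = 0.95·28.4026·18.5172

499.6391 billion cells


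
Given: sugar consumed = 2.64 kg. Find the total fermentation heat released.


Q = m_sugar · 590 kJ/kg
Q = 2.64 · 590

1557.6000 kJ


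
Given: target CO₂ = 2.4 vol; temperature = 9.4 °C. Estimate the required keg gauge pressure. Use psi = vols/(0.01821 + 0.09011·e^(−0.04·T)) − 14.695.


psi = 2.4/(0.01821 + 0.09011·e^(−0.04·9.4)) − 14.695

15.2751 psi


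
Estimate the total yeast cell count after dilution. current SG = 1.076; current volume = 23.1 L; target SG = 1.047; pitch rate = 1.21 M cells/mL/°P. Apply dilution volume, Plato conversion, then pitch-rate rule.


V_w = V·((SG_c−1)/(SG_t−1)−1);  °P = 259 − 259/SG_t;  cells = rate·(V+V_w)·°P
V_w = 23.1·((1.076−1)/(1.047−1)−1) = 14.2532
V_final = 23.1 + 14.2532 = 37.3532
°P = 259 − 259/1.047 = 11.6266
cells = 1.21·37.3532·11.6266

525.4895 billion cells


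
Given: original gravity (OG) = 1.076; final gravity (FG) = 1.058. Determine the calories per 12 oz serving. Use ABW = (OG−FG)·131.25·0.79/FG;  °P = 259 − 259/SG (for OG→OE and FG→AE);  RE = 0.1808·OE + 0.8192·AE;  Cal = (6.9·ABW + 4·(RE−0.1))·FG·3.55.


ABW = (1.076 − 1.058)·131.25·0.79/1.058 = 1.7641
OE = 259 − 259/1.076 = 18.2937 °P
AE = 259 − 259/1.058 = 14.1985 °P
RE = 0.1808·18.2937 + 0.8192·14.1985 = 14.9389 °P
Cal = (6.9·1.7641 + 4·(14.9389−0.1))·1.058·3.55

268.6505 kcal


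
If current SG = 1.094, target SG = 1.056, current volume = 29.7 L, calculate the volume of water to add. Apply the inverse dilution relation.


V_water = V·((SG_curr − 1)/(SG_target − 1) − 1)
V_water = 29.7·((1.094 − 1)/(1.056 − 1) − 1)

20.1536 L


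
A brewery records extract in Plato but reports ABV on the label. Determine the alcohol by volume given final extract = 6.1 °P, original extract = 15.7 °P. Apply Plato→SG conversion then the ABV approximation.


SG = 259/(259 − P);  ABV = (OG − FG)·131.25
OG = 259/(259 − 15.7) = 1.0645
FG = 259/(259 − 6.1) = 1.0241
ABV = (1.0645 − 1.0241)·131.25

5.3037 % ABV


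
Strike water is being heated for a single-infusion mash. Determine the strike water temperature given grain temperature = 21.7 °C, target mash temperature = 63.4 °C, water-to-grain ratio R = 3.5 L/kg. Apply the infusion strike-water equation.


T_strike = (0.41/R)·(T_mash − T_grain) + T_mash
T_strike = (0.41/3.5)·(63.4 − 21.7) + 63.4

68.2849 °C


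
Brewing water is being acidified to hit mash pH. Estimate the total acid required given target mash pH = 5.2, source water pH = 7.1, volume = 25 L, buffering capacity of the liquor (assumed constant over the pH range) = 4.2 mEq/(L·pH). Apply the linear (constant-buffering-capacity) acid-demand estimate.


acid = buffering capacity · (pH_source − pH_target) · V
acid = 4.2 · (7.1 − 5.2) · 25

199.5000 mEq


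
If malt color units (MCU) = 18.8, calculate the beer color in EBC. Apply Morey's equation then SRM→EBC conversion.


SRM = 1.4922·MCU^0.6859;  EBC = SRM·1.97
SRM = 1.4922·18.8^0.6859 = 11.1628
EBC = 11.1628·1.97

21.9907 EBC


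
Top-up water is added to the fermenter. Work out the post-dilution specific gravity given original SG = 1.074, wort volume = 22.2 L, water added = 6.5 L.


SG_new = 1 + (SG_old − 1)·V_old/(V_old + V_water)
pts = (1.074 − 1)·1000·22.2/(22.2 + 6.5) = 57.2404
SG_new = 1 + 57.2404/1000

1.0572


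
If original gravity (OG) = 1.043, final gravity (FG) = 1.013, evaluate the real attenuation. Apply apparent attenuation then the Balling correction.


AA = (OG−FG)/(OG−1)·100;  RA = AA·0.8192
AA = (1.043 − 1.013)/(1.043 − 1)·100 = 69.7674
RA = 69.7674·0.8192

57.1535 %


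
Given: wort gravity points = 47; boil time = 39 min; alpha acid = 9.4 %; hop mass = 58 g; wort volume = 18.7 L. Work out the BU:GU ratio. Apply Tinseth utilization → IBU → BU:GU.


U = 1.65·0.000125^(GP/1000)·(1−e^(−0.04t))/4.15;  IBU = (α/100)·m·U·1000/V;  BU:GU = IBU/GP
U = 1.65·0.000125^(47/1000)·(1−e^(−0.04·39))/4.15 = 0.2058
IBU = (9.4/100)·58·0.2058·1000/18.7 = 60.0146
BU:GU = 60.0146/47

1.2769


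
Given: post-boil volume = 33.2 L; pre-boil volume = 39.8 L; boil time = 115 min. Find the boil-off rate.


rate = (V_pre − V_post) / (t_min/60)
rate = (39.8 − 33.2) / (115/60)

3.4435 L/hr


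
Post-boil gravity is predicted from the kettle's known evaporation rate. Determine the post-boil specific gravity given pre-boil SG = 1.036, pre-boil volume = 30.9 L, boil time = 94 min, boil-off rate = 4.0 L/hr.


V_post = V_pre − rate·(t/60);  SG_post = 1 + (SG_pre−1)·V_pre/V_post
V_post = 30.9 − 4.0·(94/60) = 24.6333
SG_post = 1 + (1.036 − 1)·30.9/24.6333

1.0452


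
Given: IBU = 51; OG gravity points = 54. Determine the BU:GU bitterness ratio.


BU:GU = IBU / OG_points
BU:GU = 51 / 54

0.9444


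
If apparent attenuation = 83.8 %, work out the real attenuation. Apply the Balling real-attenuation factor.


RA = AA · 0.8192
RA = 83.8 · 0.8192

68.6490 %


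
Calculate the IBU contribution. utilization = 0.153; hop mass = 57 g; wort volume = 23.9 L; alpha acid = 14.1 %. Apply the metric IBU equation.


IBU = (α/100)·mass·U·1000 / V
IBU = (14.1/100)·57·0.153·1000 / 23.9

51.4503 IBU


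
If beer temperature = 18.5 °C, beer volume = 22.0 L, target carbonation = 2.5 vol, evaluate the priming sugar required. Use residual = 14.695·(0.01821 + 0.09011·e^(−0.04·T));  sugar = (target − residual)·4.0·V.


residual = 14.695·(0.01821 + 0.09011·e^(−0.04·18.5)) = 0.8994
sugar = (2.5 − 0.8994)·4.0·22.0

140.8551 g


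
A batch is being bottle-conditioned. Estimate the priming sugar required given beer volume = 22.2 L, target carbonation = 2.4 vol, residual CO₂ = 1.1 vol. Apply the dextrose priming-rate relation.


sugar = (target − residual)·4.0·V
sugar = (2.4 − 1.1)·4.0·22.2

115.4400 g


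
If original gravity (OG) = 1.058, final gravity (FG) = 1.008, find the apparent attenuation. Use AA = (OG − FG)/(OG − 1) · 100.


AA = (1.058 − 1.008)/(1.058 − 1) · 100

86.2069 %


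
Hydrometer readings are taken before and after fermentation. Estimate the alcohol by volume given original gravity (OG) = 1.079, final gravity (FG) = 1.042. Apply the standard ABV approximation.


ABV = (OG − FG) · 131.25
ABV = (1.079 − 1.042) · 131.25

4.8562 % ABV


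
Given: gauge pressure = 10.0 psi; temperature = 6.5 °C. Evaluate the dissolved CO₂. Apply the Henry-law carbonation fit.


vols = (P + 14.695)·(0.01821 + 0.09011·e^(−0.04·T))
vols = (10.0 + 14.695)·(0.01821 + 0.09011·e^(−0.04·6.5))

2.1655 volumes


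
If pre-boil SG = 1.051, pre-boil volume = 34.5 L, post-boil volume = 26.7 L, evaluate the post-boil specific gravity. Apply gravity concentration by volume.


SG_post = 1 + (SG_pre − 1)·V_pre/V_post
pts_pre = (1.051 − 1)·1000 = 51.0000
pts_post = 51.0000·34.5/26.7 = 65.8989
SG_post = 1 + 65.8989/1000

1.0659


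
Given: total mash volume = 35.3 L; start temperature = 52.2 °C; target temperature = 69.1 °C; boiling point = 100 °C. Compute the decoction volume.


V_dec = V_total·(T_target − T_start)/(T_boil − T_start)
V_dec = 35.3·(69.1 − 52.2)/(100 − 52.2)

12.4805 L


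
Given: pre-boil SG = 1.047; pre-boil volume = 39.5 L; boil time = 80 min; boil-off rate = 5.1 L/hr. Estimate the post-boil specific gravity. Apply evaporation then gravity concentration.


V_post = V_pre − rate·(t/60);  SG_post = 1 + (SG_pre−1)·V_pre/V_post
V_post = 39.5 − 5.1·(80/60) = 32.7000
SG_post = 1 + (1.047 − 1)·39.5/32.7000

1.0568


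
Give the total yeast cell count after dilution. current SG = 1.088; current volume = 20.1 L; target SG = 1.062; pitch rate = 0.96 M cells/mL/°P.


V_w = V·((SG_c−1)/(SG_t−1)−1);  °P = 259 − 259/SG_t;  cells = rate·(V+V_w)·°P
V_w = 20.1·((1.088−1)/(1.062−1)−1) = 8.4290
V_final = 20.1 + 8.4290 = 28.5290
°P = 259 − 259/1.062 = 15.1205
cells = 0.96·28.5290·15.1205

414.1191 billion cells


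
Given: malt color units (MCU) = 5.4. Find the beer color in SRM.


SRM = 1.4922 · MCU^0.6859
SRM = 1.4922 · 5.4^0.6859

4.7443 SRM


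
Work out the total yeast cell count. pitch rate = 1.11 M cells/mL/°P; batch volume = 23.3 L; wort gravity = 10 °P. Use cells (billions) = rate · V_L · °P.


cells = 1.11 · 23.3 · 10

258.6300 billion cells


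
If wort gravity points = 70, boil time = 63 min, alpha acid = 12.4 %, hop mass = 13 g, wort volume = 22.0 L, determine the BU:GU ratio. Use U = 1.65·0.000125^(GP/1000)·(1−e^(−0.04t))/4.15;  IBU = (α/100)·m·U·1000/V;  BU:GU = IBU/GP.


U = 1.65·0.000125^(70/1000)·(1−e^(−0.04·63))/4.15 = 0.1949
IBU = (12.4/100)·13·0.1949·1000/22.0 = 14.2801
BU:GU = 14.2801/70

0.2040


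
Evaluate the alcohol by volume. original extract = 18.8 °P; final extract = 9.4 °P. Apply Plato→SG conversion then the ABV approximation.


SG = 259/(259 − P);  ABV = (OG − FG)·131.25
OG = 259/(259 − 18.8) = 1.0783
FG = 259/(259 − 9.4) = 1.0377
ABV = (1.0783 − 1.0377)·131.25

5.3298 % ABV


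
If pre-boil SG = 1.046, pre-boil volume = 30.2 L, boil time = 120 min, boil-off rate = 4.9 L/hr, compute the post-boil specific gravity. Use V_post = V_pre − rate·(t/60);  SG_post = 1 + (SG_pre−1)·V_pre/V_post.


V_post = 30.2 − 4.9·(120/60) = 20.4000
SG_post = 1 + (1.046 − 1)·30.2/20.4000

1.0681


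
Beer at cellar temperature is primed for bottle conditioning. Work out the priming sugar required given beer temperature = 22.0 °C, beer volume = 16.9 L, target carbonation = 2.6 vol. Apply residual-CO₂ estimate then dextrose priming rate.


residual = 14.695·(0.01821 + 0.09011·e^(−0.04·T));  sugar = (target − residual)·4.0·V
residual = 14.695·(0.01821 + 0.09011·e^(−0.04·22.0)) = 0.8168
sugar = (2.6 − 0.8168)·4.0·16.9

120.5418 g


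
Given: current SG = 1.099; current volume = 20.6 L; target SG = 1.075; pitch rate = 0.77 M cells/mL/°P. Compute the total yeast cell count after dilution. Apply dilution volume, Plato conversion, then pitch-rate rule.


V_w = V·((SG_c−1)/(SG_t−1)−1);  °P = 259 − 259/SG_t;  cells = rate·(V+V_w)·°P
V_w = 20.6·((1.099−1)/(1.075−1)−1) = 6.5920
V_final = 20.6 + 6.5920 = 27.1920
°P = 259 − 259/1.075 = 18.0698
cells = 0.77·27.1920·18.0698

378.3419 billion cells


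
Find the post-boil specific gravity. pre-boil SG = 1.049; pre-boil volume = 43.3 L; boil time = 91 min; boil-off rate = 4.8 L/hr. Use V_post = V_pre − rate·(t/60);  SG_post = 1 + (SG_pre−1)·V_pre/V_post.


V_post = 43.3 − 4.8·(91/60) = 36.0200
SG_post = 1 + (1.049 − 1)·43.3/36.0200

1.0589


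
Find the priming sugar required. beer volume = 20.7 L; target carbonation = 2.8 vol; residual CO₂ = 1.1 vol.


sugar = (target − residual)·4.0·V
sugar = (2.8 − 1.1)·4.0·20.7

140.7600 g


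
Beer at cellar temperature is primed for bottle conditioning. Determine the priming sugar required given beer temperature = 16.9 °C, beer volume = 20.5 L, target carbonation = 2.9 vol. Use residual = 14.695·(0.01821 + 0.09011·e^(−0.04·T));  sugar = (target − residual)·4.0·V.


residual = 14.695·(0.01821 + 0.09011·e^(−0.04·16.9)) = 0.9411
sugar = (2.9 − 0.9411)·4.0·20.5

160.6273 g


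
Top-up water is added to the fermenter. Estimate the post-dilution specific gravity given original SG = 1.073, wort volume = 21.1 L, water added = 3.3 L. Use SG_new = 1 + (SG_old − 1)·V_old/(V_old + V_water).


pts = (1.073 − 1)·1000·21.1/(21.1 + 3.3) = 63.1270
SG_new = 1 + 63.1270/1000

1.0631


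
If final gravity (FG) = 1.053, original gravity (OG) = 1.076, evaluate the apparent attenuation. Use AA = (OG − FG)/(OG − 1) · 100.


AA = (1.076 − 1.053)/(1.076 − 1) · 100

30.2632 %


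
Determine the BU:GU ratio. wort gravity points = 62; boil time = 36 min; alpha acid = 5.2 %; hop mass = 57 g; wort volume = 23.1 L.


U = 1.65·0.000125^(GP/1000)·(1−e^(−0.04t))/4.15;  IBU = (α/100)·m·U·1000/V;  BU:GU = IBU/GP
U = 1.65·0.000125^(62/1000)·(1−e^(−0.04·36))/4.15 = 0.1738
IBU = (5.2/100)·57·0.1738·1000/23.1 = 22.2985
BU:GU = 22.2985/62

0.3597


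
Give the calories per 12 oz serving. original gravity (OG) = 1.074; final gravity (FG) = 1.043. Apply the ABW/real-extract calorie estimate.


ABW = (OG−FG)·131.25·0.79/FG;  °P = 259 − 259/SG (for OG→OE and FG→AE);  RE = 0.1808·OE + 0.8192·AE;  Cal = (6.9·ABW + 4·(RE−0.1))·FG·3.55
ABW = (1.074 − 1.043)·131.25·0.79/1.043 = 3.0818
OE = 259 − 259/1.074 = 17.8454 °P
AE = 259 − 259/1.043 = 10.6779 °P
RE = 0.1808·17.8454 + 0.8192·10.6779 = 11.9738 °P
Cal = (6.9·3.0818 + 4·(11.9738−0.1))·1.043·3.55

254.5920 kcal


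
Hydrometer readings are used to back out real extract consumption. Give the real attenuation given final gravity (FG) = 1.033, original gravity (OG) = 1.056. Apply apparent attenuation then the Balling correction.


AA = (OG−FG)/(OG−1)·100;  RA = AA·0.8192
AA = (1.056 − 1.033)/(1.056 − 1)·100 = 41.0714
RA = 41.0714·0.8192

33.6457 %


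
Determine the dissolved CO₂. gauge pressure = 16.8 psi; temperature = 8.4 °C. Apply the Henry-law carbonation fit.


vols = (P + 14.695)·(0.01821 + 0.09011·e^(−0.04·T))
vols = (16.8 + 14.695)·(0.01821 + 0.09011·e^(−0.04·8.4))

2.6016 volumes


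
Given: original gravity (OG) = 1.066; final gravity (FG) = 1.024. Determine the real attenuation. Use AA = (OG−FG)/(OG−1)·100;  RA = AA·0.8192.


AA = (1.066 − 1.024)/(1.066 − 1)·100 = 63.6364
RA = 63.6364·0.8192

52.1309 %


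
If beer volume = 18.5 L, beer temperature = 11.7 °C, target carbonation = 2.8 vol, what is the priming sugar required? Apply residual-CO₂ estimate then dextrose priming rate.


residual = 14.695·(0.01821 + 0.09011·e^(−0.04·T));  sugar = (target − residual)·4.0·V
residual = 14.695·(0.01821 + 0.09011·e^(−0.04·11.7)) = 1.0969
sugar = (2.8 − 1.0969)·4.0·18.5

126.0324 g


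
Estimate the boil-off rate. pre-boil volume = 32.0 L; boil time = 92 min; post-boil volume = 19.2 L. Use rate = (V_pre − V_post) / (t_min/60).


rate = (32.0 − 19.2) / (92/60)

8.3478 L/hr


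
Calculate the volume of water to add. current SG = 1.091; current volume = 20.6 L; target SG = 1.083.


V_water = V·((SG_curr − 1)/(SG_target − 1) − 1)
V_water = 20.6·((1.091 − 1)/(1.083 − 1) − 1)

1.9855 L


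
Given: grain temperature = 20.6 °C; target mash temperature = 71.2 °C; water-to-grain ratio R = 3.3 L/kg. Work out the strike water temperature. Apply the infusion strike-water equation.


T_strike = (0.41/R)·(T_mash − T_grain) + T_mash
T_strike = (0.41/3.3)·(71.2 − 20.6) + 71.2

77.4867 °C


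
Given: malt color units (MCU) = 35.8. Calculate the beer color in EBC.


SRM = 1.4922·MCU^0.6859;  EBC = SRM·1.97
SRM = 1.4922·35.8^0.6859 = 17.3634
EBC = 17.3634·1.97

34.2059 EBC


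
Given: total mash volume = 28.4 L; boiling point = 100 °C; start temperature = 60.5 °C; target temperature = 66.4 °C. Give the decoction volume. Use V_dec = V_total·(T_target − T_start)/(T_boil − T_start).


V_dec = 28.4·(66.4 − 60.5)/(100 − 60.5)

4.2420 L


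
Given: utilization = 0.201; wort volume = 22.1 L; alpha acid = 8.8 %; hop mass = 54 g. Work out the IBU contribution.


IBU = (α/100)·mass·U·1000 / V
IBU = (8.8/100)·54·0.201·1000 / 22.1

43.2195 IBU


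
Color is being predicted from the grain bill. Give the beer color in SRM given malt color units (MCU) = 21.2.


SRM = 1.4922 · MCU^0.6859
SRM = 1.4922 · 21.2^0.6859

12.1216 SRM


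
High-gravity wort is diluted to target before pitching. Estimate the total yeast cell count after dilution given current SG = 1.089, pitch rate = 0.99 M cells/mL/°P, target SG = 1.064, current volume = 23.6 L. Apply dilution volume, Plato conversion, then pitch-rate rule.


V_w = V·((SG_c−1)/(SG_t−1)−1);  °P = 259 − 259/SG_t;  cells = rate·(V+V_w)·°P
V_w = 23.6·((1.089−1)/(1.064−1)−1) = 9.2187
V_final = 23.6 + 9.2187 = 32.8187
°P = 259 − 259/1.064 = 15.5789
cells = 0.99·32.8187·15.5789

506.1688 billion cells


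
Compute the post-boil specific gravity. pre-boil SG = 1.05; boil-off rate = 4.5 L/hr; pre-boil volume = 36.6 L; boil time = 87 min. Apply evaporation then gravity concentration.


V_post = V_pre − rate·(t/60);  SG_post = 1 + (SG_pre−1)·V_pre/V_post
V_post = 36.6 − 4.5·(87/60) = 30.0750
SG_post = 1 + (1.05 − 1)·36.6/30.0750

1.0608


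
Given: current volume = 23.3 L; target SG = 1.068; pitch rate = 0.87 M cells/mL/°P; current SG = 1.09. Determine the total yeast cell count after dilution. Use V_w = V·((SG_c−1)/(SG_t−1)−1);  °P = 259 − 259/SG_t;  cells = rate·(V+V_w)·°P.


V_w = 23.3·((1.09−1)/(1.068−1)−1) = 7.5382
V_final = 23.3 + 7.5382 = 30.8382
°P = 259 − 259/1.068 = 16.4906
cells = 0.87·30.8382·16.4906

442.4317 billion cells


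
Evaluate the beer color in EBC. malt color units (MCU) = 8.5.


SRM = 1.4922·MCU^0.6859;  EBC = SRM·1.97
SRM = 1.4922·8.5^0.6859 = 6.4761
EBC = 6.4761·1.97

12.7580 EBC


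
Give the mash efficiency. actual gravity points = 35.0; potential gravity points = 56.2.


efficiency = actual / potential × 100
efficiency = 35.0 / 56.2 × 100

62.2776 %


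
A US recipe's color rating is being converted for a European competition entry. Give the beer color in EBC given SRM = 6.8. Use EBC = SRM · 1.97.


EBC = 6.8 · 1.97

13.3960 EBC


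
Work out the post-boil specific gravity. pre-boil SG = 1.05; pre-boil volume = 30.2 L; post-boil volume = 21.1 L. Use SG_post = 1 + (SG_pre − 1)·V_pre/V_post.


pts_pre = (1.05 − 1)·1000 = 50.0000
pts_post = 50.0000·30.2/21.1 = 71.5640
SG_post = 1 + 71.5640/1000

1.0716


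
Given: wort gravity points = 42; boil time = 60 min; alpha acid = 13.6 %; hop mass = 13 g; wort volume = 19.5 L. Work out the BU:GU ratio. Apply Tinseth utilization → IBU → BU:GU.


U = 1.65·0.000125^(GP/1000)·(1−e^(−0.04t))/4.15;  IBU = (α/100)·m·U·1000/V;  BU:GU = IBU/GP
U = 1.65·0.000125^(42/1000)·(1−e^(−0.04·60))/4.15 = 0.2479
IBU = (13.6/100)·13·0.2479·1000/19.5 = 22.4725
BU:GU = 22.4725/42

0.5351


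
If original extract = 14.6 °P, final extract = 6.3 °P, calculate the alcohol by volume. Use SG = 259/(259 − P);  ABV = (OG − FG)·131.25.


OG = 259/(259 − 14.6) = 1.0597
FG = 259/(259 − 6.3) = 1.0249
ABV = (1.0597 − 1.0249)·131.25

4.5685 % ABV


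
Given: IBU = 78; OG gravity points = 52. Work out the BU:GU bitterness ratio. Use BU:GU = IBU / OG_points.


BU:GU = 78 / 52

1.5000


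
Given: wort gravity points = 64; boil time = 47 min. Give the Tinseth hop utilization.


U = 1.65·0.000125^(GP/1000) · (1 − e^(−0.04·t))/4.15
bigness = 1.65·0.000125^(64/1000) = 0.9283
boil_factor = (1 − e^(−0.04·47))/4.15 = 0.2042
U = 0.9283 · 0.2042

0.1896


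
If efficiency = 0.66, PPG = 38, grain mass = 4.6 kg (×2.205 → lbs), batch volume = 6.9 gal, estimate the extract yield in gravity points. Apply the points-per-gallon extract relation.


points = lbs × PPG × eff / vol
lbs = 4.6 × 2.205 = 10.1430
points = 10.1430 × 38 × 0.66 / 6.9

36.8676 points


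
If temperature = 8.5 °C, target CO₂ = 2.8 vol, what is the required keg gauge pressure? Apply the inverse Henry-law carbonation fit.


psi = vols/(0.01821 + 0.09011·e^(−0.04·T)) − 14.695
psi = 2.8/(0.01821 + 0.09011·e^(−0.04·8.5)) − 14.695

19.3072 psi


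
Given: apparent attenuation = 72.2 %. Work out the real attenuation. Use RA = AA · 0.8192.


RA = 72.2 · 0.8192

59.1462 %


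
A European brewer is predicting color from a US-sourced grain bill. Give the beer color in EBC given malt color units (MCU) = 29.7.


SRM = 1.4922·MCU^0.6859;  EBC = SRM·1.97
SRM = 1.4922·29.7^0.6859 = 15.2753
EBC = 15.2753·1.97

30.0924 EBC


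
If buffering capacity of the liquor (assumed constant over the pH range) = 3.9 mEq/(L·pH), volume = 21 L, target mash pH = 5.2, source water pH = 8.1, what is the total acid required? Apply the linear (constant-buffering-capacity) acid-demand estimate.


acid = buffering capacity · (pH_source − pH_target) · V
acid = 3.9 · (8.1 − 5.2) · 21

237.5100 mEq


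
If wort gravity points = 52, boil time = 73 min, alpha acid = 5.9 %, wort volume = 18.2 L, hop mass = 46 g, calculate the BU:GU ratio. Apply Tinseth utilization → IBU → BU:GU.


U = 1.65·0.000125^(GP/1000)·(1−e^(−0.04t))/4.15;  IBU = (α/100)·m·U·1000/V;  BU:GU = IBU/GP
U = 1.65·0.000125^(52/1000)·(1−e^(−0.04·73))/4.15 = 0.2357
IBU = (5.9/100)·46·0.2357·1000/18.2 = 35.1508
BU:GU = 35.1508/52

0.6760


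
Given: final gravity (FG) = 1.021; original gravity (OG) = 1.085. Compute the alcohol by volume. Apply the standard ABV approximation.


ABV = (OG − FG) · 131.25
ABV = (1.085 − 1.021) · 131.25

8.4000 % ABV


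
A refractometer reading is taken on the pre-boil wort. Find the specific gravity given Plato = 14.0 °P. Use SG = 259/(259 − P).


SG = 259/(259 − 14.0)

1.0571


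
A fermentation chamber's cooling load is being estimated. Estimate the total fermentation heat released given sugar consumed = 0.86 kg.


Q = m_sugar · 590 kJ/kg
Q = 0.86 · 590

507.4000 kJ


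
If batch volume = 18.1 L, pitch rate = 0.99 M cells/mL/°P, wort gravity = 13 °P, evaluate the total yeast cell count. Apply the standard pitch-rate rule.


cells (billions) = rate · V_L · °P
cells = 0.99 · 18.1 · 13

232.9470 billion cells


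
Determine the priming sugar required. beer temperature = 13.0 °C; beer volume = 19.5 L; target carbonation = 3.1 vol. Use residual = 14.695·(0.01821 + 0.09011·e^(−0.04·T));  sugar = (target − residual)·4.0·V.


residual = 14.695·(0.01821 + 0.09011·e^(−0.04·13.0)) = 1.0548
sugar = (3.1 − 1.0548)·4.0·19.5

159.5225 g


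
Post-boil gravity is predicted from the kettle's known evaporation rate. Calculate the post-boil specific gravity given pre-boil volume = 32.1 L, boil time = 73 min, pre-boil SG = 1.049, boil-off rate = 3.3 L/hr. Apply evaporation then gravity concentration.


V_post = V_pre − rate·(t/60);  SG_post = 1 + (SG_pre−1)·V_pre/V_post
V_post = 32.1 − 3.3·(73/60) = 28.0850
SG_post = 1 + (1.049 − 1)·32.1/28.0850

1.0560


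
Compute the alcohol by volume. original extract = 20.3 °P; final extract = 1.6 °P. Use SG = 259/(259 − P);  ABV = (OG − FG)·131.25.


OG = 259/(259 − 20.3) = 1.0850
FG = 259/(259 − 1.6) = 1.0062
ABV = (1.0850 − 1.0062)·131.25

10.3462 % ABV


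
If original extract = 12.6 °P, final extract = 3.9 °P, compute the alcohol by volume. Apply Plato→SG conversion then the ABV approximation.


SG = 259/(259 − P);  ABV = (OG − FG)·131.25
OG = 259/(259 − 12.6) = 1.0511
FG = 259/(259 − 3.9) = 1.0153
ABV = (1.0511 − 1.0153)·131.25

4.7051 % ABV


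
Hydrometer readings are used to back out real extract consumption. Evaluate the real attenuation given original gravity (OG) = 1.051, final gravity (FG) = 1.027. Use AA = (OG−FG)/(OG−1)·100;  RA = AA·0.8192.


AA = (1.051 − 1.027)/(1.051 − 1)·100 = 47.0588
RA = 47.0588·0.8192

38.5506 %


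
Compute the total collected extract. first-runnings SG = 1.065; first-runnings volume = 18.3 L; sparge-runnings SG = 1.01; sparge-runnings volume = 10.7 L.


total = Σ (SG_i − 1)·1000·V_i
first = (1.065 − 1)·1000·18.3 = 1189.5000
sparge = (1.01 − 1)·1000·10.7 = 107.0000
total = 1189.5000 + 107.0000

1296.5000 gravity·L


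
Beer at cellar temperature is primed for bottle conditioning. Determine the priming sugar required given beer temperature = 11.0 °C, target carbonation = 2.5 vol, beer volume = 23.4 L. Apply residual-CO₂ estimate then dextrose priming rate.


residual = 14.695·(0.01821 + 0.09011·e^(−0.04·T));  sugar = (target − residual)·4.0·V
residual = 14.695·(0.01821 + 0.09011·e^(−0.04·11.0)) = 1.1204
sugar = (2.5 − 1.1204)·4.0·23.4

129.1299 g


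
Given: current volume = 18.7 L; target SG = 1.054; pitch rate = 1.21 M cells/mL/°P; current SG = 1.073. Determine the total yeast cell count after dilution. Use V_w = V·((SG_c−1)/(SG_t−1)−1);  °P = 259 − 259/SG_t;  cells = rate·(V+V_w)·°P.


V_w = 18.7·((1.073−1)/(1.054−1)−1) = 6.5796
V_final = 18.7 + 6.5796 = 25.2796
°P = 259 − 259/1.054 = 13.2694
cells = 1.21·25.2796·13.2694

405.8906 billion cells


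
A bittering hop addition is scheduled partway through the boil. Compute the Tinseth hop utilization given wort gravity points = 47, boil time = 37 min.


U = 1.65·0.000125^(GP/1000) · (1 − e^(−0.04·t))/4.15
bigness = 1.65·0.000125^(47/1000) = 1.0815
boil_factor = (1 − e^(−0.04·37))/4.15 = 0.1861
U = 1.0815 · 0.1861

0.2013


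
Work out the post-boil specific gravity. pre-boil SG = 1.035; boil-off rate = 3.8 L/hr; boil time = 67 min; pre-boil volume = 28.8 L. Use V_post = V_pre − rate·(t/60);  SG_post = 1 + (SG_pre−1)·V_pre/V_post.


V_post = 28.8 − 3.8·(67/60) = 24.5567
SG_post = 1 + (1.035 − 1)·28.8/24.5567

1.0410


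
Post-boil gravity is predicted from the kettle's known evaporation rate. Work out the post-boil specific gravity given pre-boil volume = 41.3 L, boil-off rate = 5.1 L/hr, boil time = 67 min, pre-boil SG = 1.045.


V_post = V_pre − rate·(t/60);  SG_post = 1 + (SG_pre−1)·V_pre/V_post
V_post = 41.3 − 5.1·(67/60) = 35.6050
SG_post = 1 + (1.045 − 1)·41.3/35.6050

1.0522


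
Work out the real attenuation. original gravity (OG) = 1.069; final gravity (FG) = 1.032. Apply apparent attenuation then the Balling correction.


AA = (OG−FG)/(OG−1)·100;  RA = AA·0.8192
AA = (1.069 − 1.032)/(1.069 − 1)·100 = 53.6232
RA = 53.6232·0.8192

43.9281 %


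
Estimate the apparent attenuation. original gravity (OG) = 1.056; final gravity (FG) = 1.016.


AA = (OG − FG)/(OG − 1) · 100
AA = (1.056 − 1.016)/(1.056 − 1) · 100

71.4286 %


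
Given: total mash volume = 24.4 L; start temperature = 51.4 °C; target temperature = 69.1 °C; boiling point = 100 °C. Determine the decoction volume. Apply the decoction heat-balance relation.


V_dec = V_total·(T_target − T_start)/(T_boil − T_start)
V_dec = 24.4·(69.1 − 51.4)/(100 − 51.4)

8.8864 L


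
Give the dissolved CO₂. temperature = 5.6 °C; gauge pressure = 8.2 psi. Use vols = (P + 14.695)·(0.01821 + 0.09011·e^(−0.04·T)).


vols = (8.2 + 14.695)·(0.01821 + 0.09011·e^(−0.04·5.6))

2.0660 volumes


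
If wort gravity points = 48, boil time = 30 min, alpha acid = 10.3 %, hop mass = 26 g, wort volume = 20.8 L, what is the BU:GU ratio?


U = 1.65·0.000125^(GP/1000)·(1−e^(−0.04t))/4.15;  IBU = (α/100)·m·U·1000/V;  BU:GU = IBU/GP
U = 1.65·0.000125^(48/1000)·(1−e^(−0.04·30))/4.15 = 0.1805
IBU = (10.3/100)·26·0.1805·1000/20.8 = 23.2376
BU:GU = 23.2376/48

0.4841


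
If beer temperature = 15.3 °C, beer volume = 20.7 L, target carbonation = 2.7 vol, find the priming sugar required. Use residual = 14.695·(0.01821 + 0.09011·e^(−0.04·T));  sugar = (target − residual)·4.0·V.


residual = 14.695·(0.01821 + 0.09011·e^(−0.04·15.3)) = 0.9856
sugar = (2.7 − 0.9856)·4.0·20.7

141.9486 g


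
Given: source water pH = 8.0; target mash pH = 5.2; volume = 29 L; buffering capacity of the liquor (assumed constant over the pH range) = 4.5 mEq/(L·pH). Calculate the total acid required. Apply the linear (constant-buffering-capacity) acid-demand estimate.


acid = buffering capacity · (pH_source − pH_target) · V
acid = 4.5 · (8.0 − 5.2) · 29

365.4000 mEq


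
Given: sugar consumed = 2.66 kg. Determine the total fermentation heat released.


Q = m_sugar · 590 kJ/kg
Q = 2.66 · 590

1569.4000 kJ


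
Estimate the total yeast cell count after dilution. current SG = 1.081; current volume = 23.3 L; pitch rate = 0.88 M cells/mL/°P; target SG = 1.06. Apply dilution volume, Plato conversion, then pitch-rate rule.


V_w = V·((SG_c−1)/(SG_t−1)−1);  °P = 259 − 259/SG_t;  cells = rate·(V+V_w)·°P
V_w = 23.3·((1.081−1)/(1.06−1)−1) = 8.1550
V_final = 23.3 + 8.1550 = 31.4550
°P = 259 − 259/1.06 = 14.6604
cells = 0.88·31.4550·14.6604

405.8051 billion cells


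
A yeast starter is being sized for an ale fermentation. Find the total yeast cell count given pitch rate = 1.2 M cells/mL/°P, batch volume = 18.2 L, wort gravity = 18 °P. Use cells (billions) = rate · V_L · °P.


cells = 1.2 · 18.2 · 18

393.1200 billion cells


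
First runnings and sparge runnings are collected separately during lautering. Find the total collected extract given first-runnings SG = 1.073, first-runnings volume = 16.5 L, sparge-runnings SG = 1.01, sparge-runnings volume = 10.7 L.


total = Σ (SG_i − 1)·1000·V_i
first = (1.073 − 1)·1000·16.5 = 1204.5000
sparge = (1.01 − 1)·1000·10.7 = 107.0000
total = 1204.5000 + 107.0000

1311.5000 gravity·L


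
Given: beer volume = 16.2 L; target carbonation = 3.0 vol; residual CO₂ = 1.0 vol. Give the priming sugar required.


sugar = (target − residual)·4.0·V
sugar = (3.0 − 1.0)·4.0·16.2

129.6000 g


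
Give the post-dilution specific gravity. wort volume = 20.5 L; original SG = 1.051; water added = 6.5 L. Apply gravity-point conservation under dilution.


SG_new = 1 + (SG_old − 1)·V_old/(V_old + V_water)
pts = (1.051 − 1)·1000·20.5/(20.5 + 6.5) = 38.7222
SG_new = 1 + 38.7222/1000

1.0387


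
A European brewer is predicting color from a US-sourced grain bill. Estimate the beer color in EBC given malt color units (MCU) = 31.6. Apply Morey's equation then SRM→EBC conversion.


SRM = 1.4922·MCU^0.6859;  EBC = SRM·1.97
SRM = 1.4922·31.6^0.6859 = 15.9390
EBC = 15.9390·1.97

31.3999 EBC


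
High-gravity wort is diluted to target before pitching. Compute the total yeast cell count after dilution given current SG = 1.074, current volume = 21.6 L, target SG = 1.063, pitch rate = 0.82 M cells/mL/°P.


V_w = V·((SG_c−1)/(SG_t−1)−1);  °P = 259 − 259/SG_t;  cells = rate·(V+V_w)·°P
V_w = 21.6·((1.074−1)/(1.063−1)−1) = 3.7714
V_final = 21.6 + 3.7714 = 25.3714
°P = 259 − 259/1.063 = 15.3500
cells = 0.82·25.3714·15.3500

319.3492 billion cells


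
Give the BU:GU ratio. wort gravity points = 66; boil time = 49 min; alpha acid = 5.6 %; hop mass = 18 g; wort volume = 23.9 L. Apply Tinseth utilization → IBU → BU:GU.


U = 1.65·0.000125^(GP/1000)·(1−e^(−0.04t))/4.15;  IBU = (α/100)·m·U·1000/V;  BU:GU = IBU/GP
U = 1.65·0.000125^(66/1000)·(1−e^(−0.04·49))/4.15 = 0.1888
IBU = (5.6/100)·18·0.1888·1000/23.9 = 7.9608
BU:GU = 7.9608/66

0.1206


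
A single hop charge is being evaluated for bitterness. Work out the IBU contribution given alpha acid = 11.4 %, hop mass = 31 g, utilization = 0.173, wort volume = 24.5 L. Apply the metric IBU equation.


IBU = (α/100)·mass·U·1000 / V
IBU = (11.4/100)·31·0.173·1000 / 24.5

24.9544 IBU


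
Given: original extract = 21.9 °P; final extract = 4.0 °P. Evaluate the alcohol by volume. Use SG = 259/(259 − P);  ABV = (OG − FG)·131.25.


OG = 259/(259 − 21.9) = 1.0924
FG = 259/(259 − 4.0) = 1.0157
ABV = (1.0924 − 1.0157)·131.25

10.0642 % ABV


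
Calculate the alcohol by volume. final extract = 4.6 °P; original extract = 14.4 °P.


SG = 259/(259 − P);  ABV = (OG − FG)·131.25
OG = 259/(259 − 14.4) = 1.0589
FG = 259/(259 − 4.6) = 1.0181
ABV = (1.0589 − 1.0181)·131.25

5.3537 % ABV


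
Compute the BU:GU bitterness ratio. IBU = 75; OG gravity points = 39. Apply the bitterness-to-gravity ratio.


BU:GU = IBU / OG_points
BU:GU = 75 / 39

1.9231
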